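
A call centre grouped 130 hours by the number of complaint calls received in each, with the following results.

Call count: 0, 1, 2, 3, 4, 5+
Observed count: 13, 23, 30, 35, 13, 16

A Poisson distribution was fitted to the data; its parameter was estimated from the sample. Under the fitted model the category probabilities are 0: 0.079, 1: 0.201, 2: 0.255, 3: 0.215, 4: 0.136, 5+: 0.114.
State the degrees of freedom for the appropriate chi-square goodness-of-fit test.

4

There are k = 6 categories and 1 parameter estimated from the data, so df = 6 − 1 − 1 = 4.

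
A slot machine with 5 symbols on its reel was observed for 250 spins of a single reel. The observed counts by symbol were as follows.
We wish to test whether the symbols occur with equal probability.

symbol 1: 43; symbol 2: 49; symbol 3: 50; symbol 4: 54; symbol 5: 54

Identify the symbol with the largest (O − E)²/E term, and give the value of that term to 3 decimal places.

Under H₀ each category has probability 1/5, so each expected count is 250/5 = 50.
symbol 1: (43 − 50)²/50 = 49/50 = 0.9800
symbol 2: (49 − 50)²/50 = 1/50 = 0.0200
symbol 3: (50 − 50)²/50 = 0/50 = 0.0000
symbol 4: (54 − 50)²/50 = 16/50 = 0.3200
symbol 5: (54 − 50)²/50 = 16/50 = 0.3200
The largest term is for symbol 1: 0.980.

symbol 1, 0.980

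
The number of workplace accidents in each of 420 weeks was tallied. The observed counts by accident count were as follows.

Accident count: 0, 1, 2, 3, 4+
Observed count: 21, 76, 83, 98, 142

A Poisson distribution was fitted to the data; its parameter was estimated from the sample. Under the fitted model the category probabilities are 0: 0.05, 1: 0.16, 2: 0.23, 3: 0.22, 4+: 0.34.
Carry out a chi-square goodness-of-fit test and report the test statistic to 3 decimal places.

Expected counts E_i = n·p_i: 420×0.05 = 21, 420×0.16 = 67.2, 420×0.23 = 96.6, 420×0.22 = 92.4, 420×0.34 = 142.8.
cat         O        E   (O−E)²/E
0          21       21     0.0000
1          76     67.2     1.1524
2          83     96.6     1.9147
3          98     92.4     0.3394
4+        142    142.8     0.0045
Sum = 3.411

3.411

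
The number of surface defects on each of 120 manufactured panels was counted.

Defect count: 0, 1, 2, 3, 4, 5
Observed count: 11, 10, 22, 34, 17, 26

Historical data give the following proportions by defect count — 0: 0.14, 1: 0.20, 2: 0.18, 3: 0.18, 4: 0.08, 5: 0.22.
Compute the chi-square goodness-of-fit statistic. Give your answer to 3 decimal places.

23.005

Expected counts E_i = n·p_i: 120×0.14 = 16.8, 120×0.20 = 24, 120×0.18 = 21.6, 120×0.18 = 21.6, 120×0.08 = 9.6, 120×0.22 = 26.4.
0: (11 − 16.8)²/16.8 = 33.64/16.8 = 2.0024
1: (10 − 24)²/24 = 196/24 = 8.1667
2: (22 − 21.6)²/21.6 = 0.16/21.6 = 0.0074
3: (34 − 21.6)²/21.6 = 153.76/21.6 = 7.1185
4: (17 − 9.6)²/9.6 = 54.76/9.6 = 5.7042
5: (26 − 26.4)²/26.4 = 0.16/26.4 = 0.0061
Sum = 23.005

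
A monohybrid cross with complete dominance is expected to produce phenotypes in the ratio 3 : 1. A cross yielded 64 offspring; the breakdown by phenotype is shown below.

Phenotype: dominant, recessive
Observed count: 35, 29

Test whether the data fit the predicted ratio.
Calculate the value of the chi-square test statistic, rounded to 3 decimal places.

Ratio total = 4. Expected counts: 64×3/4 = 48, 64×1/4 = 16.
cat            O        E   (O−E)²/E
dominant      35       48     3.5208
recessive     29       16    10.5625
Sum = 14.083

14.083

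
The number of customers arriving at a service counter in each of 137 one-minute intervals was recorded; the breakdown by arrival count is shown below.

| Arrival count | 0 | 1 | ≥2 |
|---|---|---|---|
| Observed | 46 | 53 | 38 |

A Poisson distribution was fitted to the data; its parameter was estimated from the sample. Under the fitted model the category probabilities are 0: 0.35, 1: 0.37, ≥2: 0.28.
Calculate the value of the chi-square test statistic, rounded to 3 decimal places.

Expected counts E_i = n·p_i: 137×0.35 = 47.95, 137×0.37 = 50.69, 137×0.28 = 38.36.
χ² = (46−47.95)²/47.95 + (53−50.69)²/50.69 + (38−38.36)²/38.36
   = 0.0793 + 0.1053 + 0.0034
Sum = 0.188

0.188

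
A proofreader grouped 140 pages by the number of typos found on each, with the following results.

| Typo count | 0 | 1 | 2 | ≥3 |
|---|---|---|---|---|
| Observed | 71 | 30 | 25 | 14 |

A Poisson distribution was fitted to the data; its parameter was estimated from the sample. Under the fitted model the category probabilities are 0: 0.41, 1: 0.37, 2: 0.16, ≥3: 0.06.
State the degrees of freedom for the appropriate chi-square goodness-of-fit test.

2

There are k = 4 categories and 1 parameter estimated from the data, so df = 4 − 1 − 1 = 2.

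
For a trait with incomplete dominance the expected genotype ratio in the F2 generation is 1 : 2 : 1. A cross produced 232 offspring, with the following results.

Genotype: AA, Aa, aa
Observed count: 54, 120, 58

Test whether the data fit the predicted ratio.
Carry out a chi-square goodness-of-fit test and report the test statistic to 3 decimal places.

Ratio total = 4. Expected counts: 232×1/4 = 58, 232×2/4 = 116, 232×1/4 = 58.
cat         O        E   (O−E)²/E
AA         54       58     0.2759
Aa        120      116     0.1379
aa         58       58     0.0000
Sum = 0.414

0.414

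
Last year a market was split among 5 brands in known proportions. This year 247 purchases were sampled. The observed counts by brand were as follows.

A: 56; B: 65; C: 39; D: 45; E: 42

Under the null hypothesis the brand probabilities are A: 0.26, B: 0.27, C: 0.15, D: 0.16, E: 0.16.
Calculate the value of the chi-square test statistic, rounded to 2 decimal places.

2.11

Expected counts E_i = n·p_i: 247×0.26 = 64.22, 247×0.27 = 66.69, 247×0.15 = 37.05, 247×0.16 = 39.52, 247×0.16 = 39.52.
χ² = (56−64.22)²/64.22 + (65−66.69)²/66.69 + (39−37.05)²/37.05 + (45−39.52)²/39.52 + (42−39.52)²/39.52
   = 1.052 + 0.043 + 0.103 + 0.760 + 0.156
Sum = 2.11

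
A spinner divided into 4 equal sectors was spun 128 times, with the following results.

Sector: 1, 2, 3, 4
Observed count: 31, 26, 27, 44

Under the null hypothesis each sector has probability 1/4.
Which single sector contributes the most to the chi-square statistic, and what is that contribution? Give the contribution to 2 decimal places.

4, 4.50

Under H₀ each category has probability 1/4, so each expected count is 128/4 = 32.
1: (31 − 32)²/32 = 1/32 = 0.031
2: (26 − 32)²/32 = 36/32 = 1.125
3: (27 − 32)²/32 = 25/32 = 0.781
4: (44 − 32)²/32 = 144/32 = 4.500
The largest term is for 4: 4.50.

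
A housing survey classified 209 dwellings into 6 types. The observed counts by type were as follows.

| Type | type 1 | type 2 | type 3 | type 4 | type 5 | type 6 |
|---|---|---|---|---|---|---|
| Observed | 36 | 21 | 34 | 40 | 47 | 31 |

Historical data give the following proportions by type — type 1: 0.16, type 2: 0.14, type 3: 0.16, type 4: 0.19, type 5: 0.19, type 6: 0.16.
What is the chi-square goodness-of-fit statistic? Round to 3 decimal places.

4.056

Expected counts E_i = n·p_i: 209×0.16 = 33.44, 209×0.14 = 29.26, 209×0.16 = 33.44, 209×0.19 = 39.71, 209×0.19 = 39.71, 209×0.16 = 33.44.
cat         O        E   (O−E)²/E
type 1     36    33.44     0.1960
type 2     21    29.26     2.3318
type 3     34    33.44     0.0094
type 4     40    39.71     0.0021
type 5     47    39.71     1.3383
type 6     31    33.44     0.1780
Sum = 4.056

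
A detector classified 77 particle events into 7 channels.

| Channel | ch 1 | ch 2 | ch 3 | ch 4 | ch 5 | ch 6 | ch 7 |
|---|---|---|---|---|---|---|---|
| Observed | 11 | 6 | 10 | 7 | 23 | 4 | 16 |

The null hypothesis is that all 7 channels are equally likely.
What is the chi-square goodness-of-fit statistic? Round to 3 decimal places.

Expected count for each of the 7 categories: 77/7 = 11.
cat         O        E   (O−E)²/E
ch 1       11       11     0.0000
ch 2        6       11     2.2727
ch 3       10       11     0.0909
ch 4        7       11     1.4545
ch 5       23       11    13.0909
ch 6        4       11     4.4545
ch 7       16       11     2.2727
Sum = 23.636

23.636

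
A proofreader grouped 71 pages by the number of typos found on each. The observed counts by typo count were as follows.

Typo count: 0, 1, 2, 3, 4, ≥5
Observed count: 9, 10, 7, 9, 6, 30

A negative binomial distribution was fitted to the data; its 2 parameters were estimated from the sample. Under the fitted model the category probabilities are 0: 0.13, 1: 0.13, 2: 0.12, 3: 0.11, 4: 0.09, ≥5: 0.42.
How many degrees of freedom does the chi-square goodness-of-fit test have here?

There are k = 6 categories and 2 parameters estimated from the data, so df = 6 − 1 − 2 = 3.

3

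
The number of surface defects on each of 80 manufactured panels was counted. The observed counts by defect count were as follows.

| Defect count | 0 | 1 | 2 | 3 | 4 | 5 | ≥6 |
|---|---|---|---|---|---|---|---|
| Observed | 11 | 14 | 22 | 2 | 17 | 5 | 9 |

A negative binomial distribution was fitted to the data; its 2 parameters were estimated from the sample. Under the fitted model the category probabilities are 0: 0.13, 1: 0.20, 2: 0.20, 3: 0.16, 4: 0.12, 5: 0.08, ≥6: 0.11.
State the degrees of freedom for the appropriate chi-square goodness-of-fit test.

There are k = 7 categories and 2 parameters estimated from the data, so df = 7 − 1 − 2 = 4.

4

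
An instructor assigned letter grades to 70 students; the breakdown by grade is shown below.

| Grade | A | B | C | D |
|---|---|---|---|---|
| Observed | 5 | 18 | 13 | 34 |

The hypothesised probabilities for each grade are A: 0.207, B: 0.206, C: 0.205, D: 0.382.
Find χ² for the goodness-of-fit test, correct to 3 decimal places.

Expected counts E_i = n·p_i: 70×0.207 = 14.49, 70×0.206 = 14.42, 70×0.205 = 14.35, 70×0.382 = 26.74.
χ² = (5−14.49)²/14.49 + (18−14.42)²/14.42 + (13−14.35)²/14.35 + (34−26.74)²/26.74
   = 6.2153 + 0.8888 + 0.1270 + 1.9711
Sum = 9.202

9.202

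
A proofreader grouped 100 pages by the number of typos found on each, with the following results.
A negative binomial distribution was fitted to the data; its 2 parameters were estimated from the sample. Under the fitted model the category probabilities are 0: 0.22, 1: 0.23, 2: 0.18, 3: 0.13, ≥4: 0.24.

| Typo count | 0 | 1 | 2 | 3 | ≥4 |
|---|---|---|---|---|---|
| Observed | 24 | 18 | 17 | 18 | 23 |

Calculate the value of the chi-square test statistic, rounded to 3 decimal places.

Expected counts E_i = n·p_i: 100×0.22 = 22, 100×0.23 = 23, 100×0.18 = 18, 100×0.13 = 13, 100×0.24 = 24.
0: (24 − 22)²/22 = 4/22 = 0.1818
1: (18 − 23)²/23 = 25/23 = 1.0870
2: (17 − 18)²/18 = 1/18 = 0.0556
3: (18 − 13)²/13 = 25/13 = 1.9231
≥4: (23 − 24)²/24 = 1/24 = 0.0417
Sum = 3.289

3.289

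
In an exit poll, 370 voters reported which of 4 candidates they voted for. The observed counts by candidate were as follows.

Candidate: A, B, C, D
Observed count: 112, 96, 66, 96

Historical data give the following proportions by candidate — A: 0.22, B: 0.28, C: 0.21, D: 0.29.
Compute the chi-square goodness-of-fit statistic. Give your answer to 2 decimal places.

Expected counts E_i = n·p_i: 370×0.22 = 81.4, 370×0.28 = 103.6, 370×0.21 = 77.7, 370×0.29 = 107.3.
χ² = (112−81.4)²/81.4 + (96−103.6)²/103.6 + (66−77.7)²/77.7 + (96−107.3)²/107.3
   = 11.503 + 0.558 + 1.762 + 1.190
Sum = 15.01

15.01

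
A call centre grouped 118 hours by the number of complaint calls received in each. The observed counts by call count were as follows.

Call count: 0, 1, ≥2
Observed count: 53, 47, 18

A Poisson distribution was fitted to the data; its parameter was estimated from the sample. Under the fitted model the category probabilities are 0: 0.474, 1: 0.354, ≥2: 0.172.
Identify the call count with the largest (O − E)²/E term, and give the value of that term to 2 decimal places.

1, 0.65

Expected counts E_i = n·p_i: 118×0.474 = 55.932, 118×0.354 = 41.772, 118×0.172 = 20.296.
χ² = (53−55.932)²/55.932 + (47−41.772)²/41.772 + (18−20.296)²/20.296
   = 0.154 + 0.654 + 0.260
The largest term is for 1: 0.65.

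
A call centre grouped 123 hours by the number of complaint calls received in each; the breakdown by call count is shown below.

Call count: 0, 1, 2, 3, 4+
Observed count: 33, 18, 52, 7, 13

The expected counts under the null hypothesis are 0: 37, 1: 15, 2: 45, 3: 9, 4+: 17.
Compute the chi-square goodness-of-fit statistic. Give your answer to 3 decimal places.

cat         O        E   (O−E)²/E
0          33       37     0.4324
1          18       15     0.6000
2          52       45     1.0889
3           7        9     0.4444
4+         13       17     0.9412
Sum = 3.507

3.507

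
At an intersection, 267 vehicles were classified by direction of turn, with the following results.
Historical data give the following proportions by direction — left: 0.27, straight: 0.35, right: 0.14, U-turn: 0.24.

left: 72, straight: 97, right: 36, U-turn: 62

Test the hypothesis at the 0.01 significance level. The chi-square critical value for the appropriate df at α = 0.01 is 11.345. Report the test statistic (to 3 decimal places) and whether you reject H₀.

0.253; do not reject

Expected counts E_i = n·p_i: 267×0.27 = 72.09, 267×0.35 = 93.45, 267×0.14 = 37.38, 267×0.24 = 64.08.
cat           O        E   (O−E)²/E
left         72    72.09     0.0001
straight     97    93.45     0.1349
right        36    37.38     0.0509
U-turn       62    64.08     0.0675
Sum = 0.253
df = 3. Since 0.253 < 11.345, we do not reject H₀.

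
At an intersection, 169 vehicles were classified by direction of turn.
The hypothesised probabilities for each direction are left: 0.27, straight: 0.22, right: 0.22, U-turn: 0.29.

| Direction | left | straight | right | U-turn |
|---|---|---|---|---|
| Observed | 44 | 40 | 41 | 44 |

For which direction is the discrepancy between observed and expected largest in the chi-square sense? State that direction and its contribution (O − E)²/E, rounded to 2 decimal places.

Expected counts E_i = n·p_i: 169×0.27 = 45.63, 169×0.22 = 37.18, 169×0.22 = 37.18, 169×0.29 = 49.01.
χ² = (44−45.63)²/45.63 + (40−37.18)²/37.18 + (41−37.18)²/37.18 + (44−49.01)²/49.01
   = 0.058 + 0.214 + 0.392 + 0.512
The largest term is for U-turn: 0.51.

U-turn, 0.51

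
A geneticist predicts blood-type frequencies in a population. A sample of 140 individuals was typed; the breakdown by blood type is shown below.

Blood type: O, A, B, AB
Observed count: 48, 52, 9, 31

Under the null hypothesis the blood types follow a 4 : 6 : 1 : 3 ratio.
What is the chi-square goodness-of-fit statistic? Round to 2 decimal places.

2.80

Ratio total = 14. Expected counts: 140×4/14 = 40, 140×6/14 = 60, 140×1/14 = 10, 140×3/14 = 30.
cat         O        E   (O−E)²/E
O          48       40      1.600
A          52       60      1.067
B           9       10      0.100
AB         31       30      0.033
Sum = 2.80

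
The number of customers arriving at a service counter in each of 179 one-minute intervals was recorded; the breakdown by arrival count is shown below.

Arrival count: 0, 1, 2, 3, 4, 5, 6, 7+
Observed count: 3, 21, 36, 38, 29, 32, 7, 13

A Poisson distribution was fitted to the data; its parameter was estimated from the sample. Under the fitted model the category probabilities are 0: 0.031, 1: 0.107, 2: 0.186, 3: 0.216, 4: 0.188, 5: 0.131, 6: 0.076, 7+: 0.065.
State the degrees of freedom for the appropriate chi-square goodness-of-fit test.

6

There are k = 8 categories and 1 parameter estimated from the data, so df = 8 − 1 − 1 = 6.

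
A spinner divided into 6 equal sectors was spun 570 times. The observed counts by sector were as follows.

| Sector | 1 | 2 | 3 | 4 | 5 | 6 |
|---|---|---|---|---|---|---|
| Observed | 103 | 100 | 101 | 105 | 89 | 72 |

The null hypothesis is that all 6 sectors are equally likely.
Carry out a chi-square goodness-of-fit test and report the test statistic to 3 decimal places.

Expected count for each of the 6 categories: 570/6 = 95.
cat         O        E   (O−E)²/E
1         103       95     0.6737
2         100       95     0.2632
3         101       95     0.3789
4         105       95     1.0526
5          89       95     0.3789
6          72       95     5.5684
Sum = 8.316

8.316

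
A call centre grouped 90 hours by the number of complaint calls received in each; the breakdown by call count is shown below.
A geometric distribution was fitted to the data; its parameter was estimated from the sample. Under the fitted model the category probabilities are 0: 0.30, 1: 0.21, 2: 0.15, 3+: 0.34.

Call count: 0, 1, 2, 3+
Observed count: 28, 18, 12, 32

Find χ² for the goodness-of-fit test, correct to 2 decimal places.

0.31

Expected counts E_i = n·p_i: 90×0.30 = 27, 90×0.21 = 18.9, 90×0.15 = 13.5, 90×0.34 = 30.6.
cat         O        E   (O−E)²/E
0          28       27      0.037
1          18     18.9      0.043
2          12     13.5      0.167
3+         32     30.6      0.064
Sum = 0.31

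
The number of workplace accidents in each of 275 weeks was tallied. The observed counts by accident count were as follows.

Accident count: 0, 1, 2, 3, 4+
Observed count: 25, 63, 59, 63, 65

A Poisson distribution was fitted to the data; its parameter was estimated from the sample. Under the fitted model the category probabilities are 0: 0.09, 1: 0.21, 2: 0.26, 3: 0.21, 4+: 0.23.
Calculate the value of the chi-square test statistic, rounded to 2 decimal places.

3.19

Expected counts E_i = n·p_i: 275×0.09 = 24.75, 275×0.21 = 57.75, 275×0.26 = 71.5, 275×0.21 = 57.75, 275×0.23 = 63.25.
χ² = (25−24.75)²/24.75 + (63−57.75)²/57.75 + (59−71.5)²/71.5 + (63−57.75)²/57.75 + (65−63.25)²/63.25
   = 0.003 + 0.477 + 2.185 + 0.477 + 0.048
Sum = 3.19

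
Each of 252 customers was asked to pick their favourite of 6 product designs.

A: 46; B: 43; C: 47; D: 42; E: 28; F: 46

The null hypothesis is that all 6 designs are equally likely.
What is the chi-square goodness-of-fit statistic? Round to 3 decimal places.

Expected count for each of the 6 categories: 252/6 = 42.
A: (46 − 42)²/42 = 16/42 = 0.3810
B: (43 − 42)²/42 = 1/42 = 0.0238
C: (47 − 42)²/42 = 25/42 = 0.5952
D: (42 − 42)²/42 = 0/42 = 0.0000
E: (28 − 42)²/42 = 196/42 = 4.6667
F: (46 − 42)²/42 = 16/42 = 0.3810
Sum = 6.048

6.048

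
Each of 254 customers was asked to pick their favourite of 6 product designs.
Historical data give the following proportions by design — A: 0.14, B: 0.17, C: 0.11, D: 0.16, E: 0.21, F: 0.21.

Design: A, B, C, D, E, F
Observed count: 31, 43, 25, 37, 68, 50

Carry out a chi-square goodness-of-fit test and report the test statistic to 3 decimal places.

5.459

Expected counts E_i = n·p_i: 254×0.14 = 35.56, 254×0.17 = 43.18, 254×0.11 = 27.94, 254×0.16 = 40.64, 254×0.21 = 53.34, 254×0.21 = 53.34.
cat         O        E   (O−E)²/E
A          31    35.56     0.5847
B          43    43.18     0.0008
C          25    27.94     0.3094
D          37    40.64     0.3260
E          68    53.34     4.0292
F          50    53.34     0.2091
Sum = 5.459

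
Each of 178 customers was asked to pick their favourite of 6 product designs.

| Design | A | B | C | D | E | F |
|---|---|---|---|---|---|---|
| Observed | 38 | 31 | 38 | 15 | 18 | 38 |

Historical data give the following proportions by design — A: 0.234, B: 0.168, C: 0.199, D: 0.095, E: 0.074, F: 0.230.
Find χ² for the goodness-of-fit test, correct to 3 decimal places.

2.744

Expected counts E_i = n·p_i: 178×0.234 = 41.652, 178×0.168 = 29.904, 178×0.199 = 35.422, 178×0.095 = 16.91, 178×0.074 = 13.172, 178×0.230 = 40.94.
A: (38 − 41.652)²/41.652 = 13.337104/41.652 = 0.3202
B: (31 − 29.904)²/29.904 = 1.201216/29.904 = 0.0402
C: (38 − 35.422)²/35.422 = 6.646084/35.422 = 0.1876
D: (15 − 16.91)²/16.91 = 3.6481/16.91 = 0.2157
E: (18 − 13.172)²/13.172 = 23.309584/13.172 = 1.7696
F: (38 − 40.94)²/40.94 = 8.6436/40.94 = 0.2111
Sum = 2.744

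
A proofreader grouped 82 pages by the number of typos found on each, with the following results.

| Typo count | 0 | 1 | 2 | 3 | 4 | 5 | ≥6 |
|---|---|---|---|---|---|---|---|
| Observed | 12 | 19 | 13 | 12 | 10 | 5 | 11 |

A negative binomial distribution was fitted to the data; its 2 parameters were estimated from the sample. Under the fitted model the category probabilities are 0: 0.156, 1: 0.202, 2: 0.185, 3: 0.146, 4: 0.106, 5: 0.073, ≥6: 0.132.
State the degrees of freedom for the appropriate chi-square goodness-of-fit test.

There are k = 7 categories and 2 parameters estimated from the data, so df = 7 − 1 − 2 = 4.

4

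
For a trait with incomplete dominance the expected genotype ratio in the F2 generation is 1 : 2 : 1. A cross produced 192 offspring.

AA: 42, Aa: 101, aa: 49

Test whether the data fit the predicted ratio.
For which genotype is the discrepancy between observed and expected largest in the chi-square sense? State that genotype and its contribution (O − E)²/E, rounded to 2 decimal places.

Ratio total = 4. Expected counts: 192×1/4 = 48, 192×2/4 = 96, 192×1/4 = 48.
χ² = (42−48)²/48 + (101−96)²/96 + (49−48)²/48
   = 0.750 + 0.260 + 0.021
The largest term is for AA: 0.75.

AA, 0.75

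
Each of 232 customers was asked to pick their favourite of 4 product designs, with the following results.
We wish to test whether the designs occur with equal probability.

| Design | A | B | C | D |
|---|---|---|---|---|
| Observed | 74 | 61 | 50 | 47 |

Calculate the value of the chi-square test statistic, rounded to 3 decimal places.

Under H₀ each category has probability 1/4, so each expected count is 232/4 = 58.
cat         O        E   (O−E)²/E
A          74       58     4.4138
B          61       58     0.1552
C          50       58     1.1034
D          47       58     2.0862
Sum = 7.759

7.759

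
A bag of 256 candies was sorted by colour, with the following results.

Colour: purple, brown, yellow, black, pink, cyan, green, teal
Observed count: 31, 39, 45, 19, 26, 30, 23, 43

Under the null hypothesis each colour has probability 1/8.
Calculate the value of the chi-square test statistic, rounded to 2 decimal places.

Under H₀ each category has probability 1/8, so each expected count is 256/8 = 32.
cat         O        E   (O−E)²/E
purple     31       32      0.031
brown      39       32      1.531
yellow     45       32      5.281
black      19       32      5.281
pink       26       32      1.125
cyan       30       32      0.125
green      23       32      2.531
teal       43       32      3.781
Sum = 19.69

19.69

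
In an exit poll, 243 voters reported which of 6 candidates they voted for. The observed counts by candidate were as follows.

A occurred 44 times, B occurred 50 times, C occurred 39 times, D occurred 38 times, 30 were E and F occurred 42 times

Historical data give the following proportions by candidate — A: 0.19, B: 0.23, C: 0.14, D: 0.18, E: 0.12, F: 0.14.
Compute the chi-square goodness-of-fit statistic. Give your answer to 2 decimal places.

4.10

Expected counts E_i = n·p_i: 243×0.19 = 46.17, 243×0.23 = 55.89, 243×0.14 = 34.02, 243×0.18 = 43.74, 243×0.12 = 29.16, 243×0.14 = 34.02.
χ² = (44−46.17)²/46.17 + (50−55.89)²/55.89 + (39−34.02)²/34.02 + (38−43.74)²/43.74 + (30−29.16)²/29.16 + (42−34.02)²/34.02
   = 0.102 + 0.621 + 0.729 + 0.753 + 0.024 + 1.872
Sum = 4.10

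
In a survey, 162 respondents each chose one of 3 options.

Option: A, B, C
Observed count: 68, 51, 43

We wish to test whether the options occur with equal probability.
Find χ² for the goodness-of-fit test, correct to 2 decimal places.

6.04

Under H₀ each category has probability 1/3, so each expected count is 162/3 = 54.
A: (68 − 54)²/54 = 196/54 = 3.630
B: (51 − 54)²/54 = 9/54 = 0.167
C: (43 − 54)²/54 = 121/54 = 2.241
Sum = 6.04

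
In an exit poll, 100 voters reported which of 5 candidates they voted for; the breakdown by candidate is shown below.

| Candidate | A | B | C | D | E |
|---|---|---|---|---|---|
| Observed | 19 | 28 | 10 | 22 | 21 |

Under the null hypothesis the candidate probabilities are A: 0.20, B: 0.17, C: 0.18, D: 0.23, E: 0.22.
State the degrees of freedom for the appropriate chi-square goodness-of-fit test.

4

There are k = 5 categories and no parameters were estimated from the data, so df = 5 − 1 = 4.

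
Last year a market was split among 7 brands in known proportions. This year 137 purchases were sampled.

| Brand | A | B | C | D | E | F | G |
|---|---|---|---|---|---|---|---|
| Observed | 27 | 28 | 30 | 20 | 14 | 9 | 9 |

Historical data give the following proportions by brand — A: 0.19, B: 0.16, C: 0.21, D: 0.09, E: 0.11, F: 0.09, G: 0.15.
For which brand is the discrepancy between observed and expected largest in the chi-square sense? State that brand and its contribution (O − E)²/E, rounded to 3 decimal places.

Expected counts E_i = n·p_i: 137×0.19 = 26.03, 137×0.16 = 21.92, 137×0.21 = 28.77, 137×0.09 = 12.33, 137×0.11 = 15.07, 137×0.09 = 12.33, 137×0.15 = 20.55.
A: (27 − 26.03)²/26.03 = 0.9409/26.03 = 0.0361
B: (28 − 21.92)²/21.92 = 36.9664/21.92 = 1.6864
C: (30 − 28.77)²/28.77 = 1.5129/28.77 = 0.0526
D: (20 − 12.33)²/12.33 = 58.8289/12.33 = 4.7712
E: (14 − 15.07)²/15.07 = 1.1449/15.07 = 0.0760
F: (9 − 12.33)²/12.33 = 11.0889/12.33 = 0.8993
G: (9 − 20.55)²/20.55 = 133.4025/20.55 = 6.4916
The largest term is for G: 6.492.

G, 6.492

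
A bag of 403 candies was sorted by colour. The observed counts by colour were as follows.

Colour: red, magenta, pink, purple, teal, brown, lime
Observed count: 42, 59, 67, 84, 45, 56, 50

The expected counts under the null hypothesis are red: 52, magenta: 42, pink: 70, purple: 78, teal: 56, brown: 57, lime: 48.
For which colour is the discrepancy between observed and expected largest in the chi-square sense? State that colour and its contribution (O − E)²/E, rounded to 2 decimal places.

magenta, 6.88

red: (42 − 52)²/52 = 100/52 = 1.923
magenta: (59 − 42)²/42 = 289/42 = 6.881
pink: (67 − 70)²/70 = 9/70 = 0.129
purple: (84 − 78)²/78 = 36/78 = 0.462
teal: (45 − 56)²/56 = 121/56 = 2.161
brown: (56 − 57)²/57 = 1/57 = 0.018
lime: (50 − 48)²/48 = 4/48 = 0.083
The largest term is for magenta: 6.88.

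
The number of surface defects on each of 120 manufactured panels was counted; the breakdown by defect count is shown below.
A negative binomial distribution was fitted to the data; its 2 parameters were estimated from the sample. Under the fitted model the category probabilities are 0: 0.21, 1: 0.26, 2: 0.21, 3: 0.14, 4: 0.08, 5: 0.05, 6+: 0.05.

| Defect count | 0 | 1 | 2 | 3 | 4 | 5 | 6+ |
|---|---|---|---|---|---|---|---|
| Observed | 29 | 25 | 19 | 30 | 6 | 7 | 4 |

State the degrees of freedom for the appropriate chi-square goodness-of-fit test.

4

There are k = 7 categories and 2 parameters estimated from the data, so df = 7 − 1 − 2 = 4.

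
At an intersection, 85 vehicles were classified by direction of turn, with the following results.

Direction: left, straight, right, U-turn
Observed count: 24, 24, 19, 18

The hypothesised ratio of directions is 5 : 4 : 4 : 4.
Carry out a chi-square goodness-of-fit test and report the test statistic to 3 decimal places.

1.090

Ratio total = 17. Expected counts: 85×5/17 = 25, 85×4/17 = 20, 85×4/17 = 20, 85×4/17 = 20.
χ² = (24−25)²/25 + (24−20)²/20 + (19−20)²/20 + (18−20)²/20
   = 0.0400 + 0.8000 + 0.0500 + 0.2000
Sum = 1.090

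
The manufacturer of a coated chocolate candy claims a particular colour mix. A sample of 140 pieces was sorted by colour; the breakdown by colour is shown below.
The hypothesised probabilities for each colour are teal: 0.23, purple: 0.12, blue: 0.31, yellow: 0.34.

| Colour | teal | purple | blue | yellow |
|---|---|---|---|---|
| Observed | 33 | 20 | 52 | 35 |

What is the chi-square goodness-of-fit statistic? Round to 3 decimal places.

5.669

Expected counts E_i = n·p_i: 140×0.23 = 32.2, 140×0.12 = 16.8, 140×0.31 = 43.4, 140×0.34 = 47.6.
teal: (33 − 32.2)²/32.2 = 0.64/32.2 = 0.0199
purple: (20 − 16.8)²/16.8 = 10.24/16.8 = 0.6095
blue: (52 − 43.4)²/43.4 = 73.96/43.4 = 1.7041
yellow: (35 − 47.6)²/47.6 = 158.76/47.6 = 3.3353
Sum = 5.669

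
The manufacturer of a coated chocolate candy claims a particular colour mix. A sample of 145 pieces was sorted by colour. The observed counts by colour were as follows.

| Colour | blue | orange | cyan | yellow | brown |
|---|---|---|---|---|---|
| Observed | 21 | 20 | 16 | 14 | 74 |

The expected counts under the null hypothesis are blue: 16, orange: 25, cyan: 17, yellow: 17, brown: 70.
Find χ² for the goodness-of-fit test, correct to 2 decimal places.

3.38

χ² = (21−16)²/16 + (20−25)²/25 + (16−17)²/17 + (14−17)²/17 + (74−70)²/70
   = 1.563 + 1.000 + 0.059 + 0.529 + 0.229
Sum = 3.38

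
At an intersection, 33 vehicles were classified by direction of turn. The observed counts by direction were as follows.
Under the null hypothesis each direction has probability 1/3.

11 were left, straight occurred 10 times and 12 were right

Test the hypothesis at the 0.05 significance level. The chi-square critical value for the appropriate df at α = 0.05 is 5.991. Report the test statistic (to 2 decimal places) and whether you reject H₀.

0.18; do not reject

Expected count for each of the 3 categories: 33/3 = 11.
χ² = (11−11)²/11 + (10−11)²/11 + (12−11)²/11
   = 0.000 + 0.091 + 0.091
Sum = 0.18
df = 2. Since 0.18 < 5.991, we do not reject H₀.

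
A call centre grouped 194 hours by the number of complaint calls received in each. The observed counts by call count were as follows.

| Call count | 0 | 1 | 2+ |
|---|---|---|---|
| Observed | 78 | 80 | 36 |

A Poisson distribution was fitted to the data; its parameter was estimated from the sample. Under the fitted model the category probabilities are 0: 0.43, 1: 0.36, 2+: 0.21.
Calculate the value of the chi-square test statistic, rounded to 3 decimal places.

2.382

Expected counts E_i = n·p_i: 194×0.43 = 83.42, 194×0.36 = 69.84, 194×0.21 = 40.74.
cat         O        E   (O−E)²/E
0          78    83.42     0.3522
1          80    69.84     1.4780
2+         36    40.74     0.5515
Sum = 2.382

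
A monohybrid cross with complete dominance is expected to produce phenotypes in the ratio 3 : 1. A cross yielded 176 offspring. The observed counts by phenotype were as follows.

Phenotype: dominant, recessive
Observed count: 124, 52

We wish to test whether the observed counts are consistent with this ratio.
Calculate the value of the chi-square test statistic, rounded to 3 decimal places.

1.939

Ratio total = 4. Expected counts: 176×3/4 = 132, 176×1/4 = 44.
cat            O        E   (O−E)²/E
dominant     124      132     0.4848
recessive     52       44     1.4545
Sum = 1.939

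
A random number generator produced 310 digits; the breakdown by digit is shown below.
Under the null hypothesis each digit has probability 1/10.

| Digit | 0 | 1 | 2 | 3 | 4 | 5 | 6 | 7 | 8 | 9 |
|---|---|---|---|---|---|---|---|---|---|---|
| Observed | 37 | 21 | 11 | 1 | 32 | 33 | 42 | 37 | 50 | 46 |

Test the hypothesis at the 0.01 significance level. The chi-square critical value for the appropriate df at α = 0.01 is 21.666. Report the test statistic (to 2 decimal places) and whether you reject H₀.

Under H₀ each category has probability 1/10, so each expected count is 310/10 = 31.
χ² = (37−31)²/31 + (21−31)²/31 + (11−31)²/31 + (1−31)²/31 + (32−31)²/31 + (33−31)²/31 + (42−31)²/31 + (37−31)²/31 + (50−31)²/31 + (46−31)²/31
   = 1.161 + 3.226 + 12.903 + 29.032 + 0.032 + 0.129 + 3.903 + 1.161 + 11.645 + 7.258
Sum = 70.45
df = 9. Since 70.45 > 21.666, we reject H₀.

70.45; reject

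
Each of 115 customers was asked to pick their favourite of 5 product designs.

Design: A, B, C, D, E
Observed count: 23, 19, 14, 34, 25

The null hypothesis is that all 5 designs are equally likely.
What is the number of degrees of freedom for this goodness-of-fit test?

4

There are k = 5 categories and no parameters were estimated from the data, so df = 5 − 1 = 4.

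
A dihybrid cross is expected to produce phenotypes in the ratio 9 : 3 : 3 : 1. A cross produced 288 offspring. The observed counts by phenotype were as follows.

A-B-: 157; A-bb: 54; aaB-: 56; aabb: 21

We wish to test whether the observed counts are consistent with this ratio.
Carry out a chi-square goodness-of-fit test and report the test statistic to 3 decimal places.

Ratio total = 16. Expected counts: 288×9/16 = 162, 288×3/16 = 54, 288×3/16 = 54, 288×1/16 = 18.
χ² = (157−162)²/162 + (54−54)²/54 + (56−54)²/54 + (21−18)²/18
   = 0.1543 + 0.0000 + 0.0741 + 0.5000
Sum = 0.728

0.728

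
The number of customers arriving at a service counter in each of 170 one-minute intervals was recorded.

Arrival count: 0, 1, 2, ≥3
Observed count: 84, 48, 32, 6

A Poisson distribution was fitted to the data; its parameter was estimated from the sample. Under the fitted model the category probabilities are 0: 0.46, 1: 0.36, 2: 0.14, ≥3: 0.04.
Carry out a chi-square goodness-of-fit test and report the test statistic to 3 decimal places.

6.197

Expected counts E_i = n·p_i: 170×0.46 = 78.2, 170×0.36 = 61.2, 170×0.14 = 23.8, 170×0.04 = 6.8.
0: (84 − 78.2)²/78.2 = 33.64/78.2 = 0.4302
1: (48 − 61.2)²/61.2 = 174.24/61.2 = 2.8471
2: (32 − 23.8)²/23.8 = 67.24/23.8 = 2.8252
≥3: (6 − 6.8)²/6.8 = 0.64/6.8 = 0.0941
Sum = 6.197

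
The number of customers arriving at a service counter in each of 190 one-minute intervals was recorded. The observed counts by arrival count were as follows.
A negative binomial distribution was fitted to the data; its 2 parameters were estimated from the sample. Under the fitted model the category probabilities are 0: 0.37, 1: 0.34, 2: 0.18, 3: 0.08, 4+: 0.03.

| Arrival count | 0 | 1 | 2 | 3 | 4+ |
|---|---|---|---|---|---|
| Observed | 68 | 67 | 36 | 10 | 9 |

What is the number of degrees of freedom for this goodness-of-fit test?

2

There are k = 5 categories and 2 parameters estimated from the data, so df = 5 − 1 − 2 = 2.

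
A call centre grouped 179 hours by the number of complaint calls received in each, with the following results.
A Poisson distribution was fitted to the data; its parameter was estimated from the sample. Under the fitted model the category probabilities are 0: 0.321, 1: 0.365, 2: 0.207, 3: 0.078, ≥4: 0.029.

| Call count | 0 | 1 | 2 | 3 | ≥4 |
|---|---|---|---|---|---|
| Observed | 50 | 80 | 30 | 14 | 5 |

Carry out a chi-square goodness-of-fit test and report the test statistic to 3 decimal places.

Expected counts E_i = n·p_i: 179×0.321 = 57.459, 179×0.365 = 65.335, 179×0.207 = 37.053, 179×0.078 = 13.962, 179×0.029 = 5.191.
cat         O        E   (O−E)²/E
0          50   57.459     0.9683
1          80   65.335     3.2917
2          30   37.053     1.3425
3          14   13.962     0.0001
≥4          5    5.191     0.0070
Sum = 5.610

5.610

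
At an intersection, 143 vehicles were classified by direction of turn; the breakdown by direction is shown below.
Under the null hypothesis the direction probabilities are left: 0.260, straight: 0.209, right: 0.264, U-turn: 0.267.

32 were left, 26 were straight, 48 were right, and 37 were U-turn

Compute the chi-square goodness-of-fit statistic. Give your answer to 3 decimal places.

4.046

Expected counts E_i = n·p_i: 143×0.260 = 37.18, 143×0.209 = 29.887, 143×0.264 = 37.752, 143×0.267 = 38.181.
χ² = (32−37.18)²/37.18 + (26−29.887)²/29.887 + (48−37.752)²/37.752 + (37−38.181)²/38.181
   = 0.7217 + 0.5055 + 2.7819 + 0.0365
Sum = 4.046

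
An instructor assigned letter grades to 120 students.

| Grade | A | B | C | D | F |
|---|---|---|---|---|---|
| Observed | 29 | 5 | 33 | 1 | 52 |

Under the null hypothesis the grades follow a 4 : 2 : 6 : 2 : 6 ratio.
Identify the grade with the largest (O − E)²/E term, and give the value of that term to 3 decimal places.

D, 10.083

Ratio total = 20. Expected counts: 120×4/20 = 24, 120×2/20 = 12, 120×6/20 = 36, 120×2/20 = 12, 120×6/20 = 36.
A: (29 − 24)²/24 = 25/24 = 1.0417
B: (5 − 12)²/12 = 49/12 = 4.0833
C: (33 − 36)²/36 = 9/36 = 0.2500
D: (1 − 12)²/12 = 121/12 = 10.0833
F: (52 − 36)²/36 = 256/36 = 7.1111
The largest term is for D: 10.083.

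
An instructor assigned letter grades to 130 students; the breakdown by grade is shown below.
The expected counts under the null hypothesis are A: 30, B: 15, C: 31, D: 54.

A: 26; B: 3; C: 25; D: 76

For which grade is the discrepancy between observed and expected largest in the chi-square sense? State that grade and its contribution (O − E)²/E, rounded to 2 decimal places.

A: (26 − 30)²/30 = 16/30 = 0.533
B: (3 − 15)²/15 = 144/15 = 9.600
C: (25 − 31)²/31 = 36/31 = 1.161
D: (76 − 54)²/54 = 484/54 = 8.963
The largest term is for B: 9.60.

B, 9.60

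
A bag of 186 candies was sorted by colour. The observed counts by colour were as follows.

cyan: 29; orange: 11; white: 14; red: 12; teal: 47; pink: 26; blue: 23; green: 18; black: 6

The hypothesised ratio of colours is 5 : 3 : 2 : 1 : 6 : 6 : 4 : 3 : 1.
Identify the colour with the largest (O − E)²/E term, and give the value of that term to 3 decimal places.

red, 6.000

Ratio total = 31. Expected counts: 186×5/31 = 30, 186×3/31 = 18, 186×2/31 = 12, 186×1/31 = 6, 186×6/31 = 36, 186×6/31 = 36, 186×4/31 = 24, 186×3/31 = 18, 186×1/31 = 6.
χ² = (29−30)²/30 + (11−18)²/18 + (14−12)²/12 + (12−6)²/6 + (47−36)²/36 + (26−36)²/36 + (23−24)²/24 + (18−18)²/18 + (6−6)²/6
   = 0.0333 + 2.7222 + 0.3333 + 6.0000 + 3.3611 + 2.7778 + 0.0417 + 0.0000 + 0.0000
The largest term is for red: 6.000.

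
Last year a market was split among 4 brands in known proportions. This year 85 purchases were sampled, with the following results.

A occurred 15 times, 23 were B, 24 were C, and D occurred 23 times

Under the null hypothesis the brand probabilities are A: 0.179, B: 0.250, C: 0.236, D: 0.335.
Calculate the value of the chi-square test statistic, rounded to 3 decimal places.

1.974

Expected counts E_i = n·p_i: 85×0.179 = 15.215, 85×0.250 = 21.25, 85×0.236 = 20.06, 85×0.335 = 28.475.
cat         O        E   (O−E)²/E
A          15   15.215     0.0030
B          23    21.25     0.1441
C          24    20.06     0.7739
D          23   28.475     1.0527
Sum = 1.974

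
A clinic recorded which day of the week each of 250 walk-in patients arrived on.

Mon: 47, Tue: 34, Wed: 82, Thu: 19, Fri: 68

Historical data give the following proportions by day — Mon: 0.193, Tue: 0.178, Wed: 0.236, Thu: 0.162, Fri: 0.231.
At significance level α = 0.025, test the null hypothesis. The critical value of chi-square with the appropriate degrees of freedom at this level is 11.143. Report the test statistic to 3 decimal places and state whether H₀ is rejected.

24.709; reject

Expected counts E_i = n·p_i: 250×0.193 = 48.25, 250×0.178 = 44.5, 250×0.236 = 59, 250×0.162 = 40.5, 250×0.231 = 57.75.
cat         O        E   (O−E)²/E
Mon        47    48.25     0.0324
Tue        34     44.5     2.4775
Wed        82       59     8.9661
Thu        19     40.5    11.4136
Fri        68    57.75     1.8193
Sum = 24.709
df = 4. Since 24.709 > 11.143, we reject H₀.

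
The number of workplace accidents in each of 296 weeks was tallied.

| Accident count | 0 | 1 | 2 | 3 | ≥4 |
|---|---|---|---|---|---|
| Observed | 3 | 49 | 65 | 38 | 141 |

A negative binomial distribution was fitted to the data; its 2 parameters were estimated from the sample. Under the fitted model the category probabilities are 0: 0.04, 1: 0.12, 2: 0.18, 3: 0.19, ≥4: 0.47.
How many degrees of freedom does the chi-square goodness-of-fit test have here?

2

There are k = 5 categories and 2 parameters estimated from the data, so df = 5 − 1 − 2 = 2.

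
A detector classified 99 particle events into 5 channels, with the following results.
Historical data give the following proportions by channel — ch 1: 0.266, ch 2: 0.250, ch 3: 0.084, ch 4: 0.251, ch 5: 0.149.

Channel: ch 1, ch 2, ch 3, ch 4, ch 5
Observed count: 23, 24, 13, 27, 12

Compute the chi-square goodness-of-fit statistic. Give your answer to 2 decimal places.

3.78

Expected counts E_i = n·p_i: 99×0.266 = 26.334, 99×0.250 = 24.75, 99×0.084 = 8.316, 99×0.251 = 24.849, 99×0.149 = 14.751.
ch 1: (23 − 26.334)²/26.334 = 11.115556/26.334 = 0.422
ch 2: (24 − 24.75)²/24.75 = 0.5625/24.75 = 0.023
ch 3: (13 − 8.316)²/8.316 = 21.939856/8.316 = 2.638
ch 4: (27 − 24.849)²/24.849 = 4.626801/24.849 = 0.186
ch 5: (12 − 14.751)²/14.751 = 7.568001/14.751 = 0.513
Sum = 3.78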